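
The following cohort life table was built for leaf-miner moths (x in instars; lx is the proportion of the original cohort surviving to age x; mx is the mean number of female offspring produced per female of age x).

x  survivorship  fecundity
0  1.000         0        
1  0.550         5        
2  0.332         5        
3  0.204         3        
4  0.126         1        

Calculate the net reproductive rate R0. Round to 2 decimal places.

lx·mx by age: 0, 2.75, 1.66, 0.612, 0.126
R0 = Σ lx·mx = 5.148 → 5.15

5.15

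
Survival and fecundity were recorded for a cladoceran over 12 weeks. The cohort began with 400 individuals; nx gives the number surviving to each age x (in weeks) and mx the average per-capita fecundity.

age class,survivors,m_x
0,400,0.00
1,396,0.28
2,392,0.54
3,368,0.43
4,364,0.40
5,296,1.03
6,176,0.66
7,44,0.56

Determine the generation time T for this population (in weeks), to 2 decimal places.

lx = nx/n0 = nx/400: 1, 0.99, 0.98, 0.92, 0.91, 0.74, 0.44, 0.11
lx·mx: 0, 0.2772, 0.5292, 0.3956, 0.364, 0.7622, 0.2904, 0.0616 → R0 = 2.6802
x·lx·mx: 0, 0.2772, 1.0584, 1.1868, 1.456, 3.811, 1.7424, 0.4312 → Σ = 9.963
T = 9.963 / 2.6802 = 3.71726… → 3.72

3.72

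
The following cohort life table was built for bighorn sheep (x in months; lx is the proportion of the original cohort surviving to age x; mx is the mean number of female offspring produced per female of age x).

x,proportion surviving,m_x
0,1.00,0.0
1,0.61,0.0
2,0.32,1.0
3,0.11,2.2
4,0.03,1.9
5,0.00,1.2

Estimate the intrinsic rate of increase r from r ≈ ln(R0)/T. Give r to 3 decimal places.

R0 = Σ lx·mx = 0 + 0 + 0.32 + 0.242 + 0.057 + 0 = 0.619
Σ x·lx·mx = 1.594; T = 1.594/0.619 = 2.57512…
r ≈ ln(R0)/T = ln(0.619)/2.57512… = -0.18626… → -0.186

-0.186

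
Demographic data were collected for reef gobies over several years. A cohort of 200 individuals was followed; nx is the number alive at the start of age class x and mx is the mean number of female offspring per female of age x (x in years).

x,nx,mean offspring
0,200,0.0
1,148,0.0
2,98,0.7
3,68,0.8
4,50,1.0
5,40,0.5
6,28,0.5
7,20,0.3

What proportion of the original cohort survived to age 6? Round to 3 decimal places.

0.140

l_6 = n_6/n_0 = 28/200 = 0.14 → 0.140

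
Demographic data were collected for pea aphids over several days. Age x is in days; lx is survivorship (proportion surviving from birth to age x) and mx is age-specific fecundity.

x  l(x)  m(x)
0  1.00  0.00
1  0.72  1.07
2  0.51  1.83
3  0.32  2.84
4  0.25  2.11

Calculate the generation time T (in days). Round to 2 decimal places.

lx·mx: 0, 0.7704, 0.9333, 0.9088, 0.5275 → R0 = 3.14
x·lx·mx: 0, 0.7704, 1.8666, 2.7264, 2.11 → Σ = 7.4734
T = 7.4734 / 3.14 = 2.380064… → 2.38

2.38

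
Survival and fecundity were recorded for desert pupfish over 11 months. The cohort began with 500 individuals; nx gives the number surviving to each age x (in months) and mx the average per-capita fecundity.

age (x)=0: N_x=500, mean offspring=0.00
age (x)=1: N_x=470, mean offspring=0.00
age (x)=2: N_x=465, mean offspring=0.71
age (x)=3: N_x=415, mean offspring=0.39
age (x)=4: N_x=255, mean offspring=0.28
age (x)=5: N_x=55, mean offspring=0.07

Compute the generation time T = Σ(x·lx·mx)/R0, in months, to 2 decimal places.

lx = nx/n0 = nx/500: 1, 0.94, 0.93, 0.83, 0.51, 0.11
lx·mx: 0, 0, 0.6603, 0.3237, 0.1428, 0.0077 → R0 = 1.1345
x·lx·mx: 0, 0, 1.3206, 0.9711, 0.5712, 0.0385 → Σ = 2.9014
T = 2.9014 / 1.1345 = 2.557426… → 2.56

2.56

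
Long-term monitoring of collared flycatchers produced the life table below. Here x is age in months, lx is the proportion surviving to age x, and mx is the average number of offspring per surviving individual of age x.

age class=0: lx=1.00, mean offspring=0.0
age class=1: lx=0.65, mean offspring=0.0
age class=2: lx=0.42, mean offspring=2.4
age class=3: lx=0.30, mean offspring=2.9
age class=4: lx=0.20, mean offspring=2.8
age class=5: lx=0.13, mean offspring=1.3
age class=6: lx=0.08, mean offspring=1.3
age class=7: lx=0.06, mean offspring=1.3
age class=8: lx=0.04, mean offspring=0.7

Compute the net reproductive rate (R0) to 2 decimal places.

2.82

lx·mx by age: 0, 0, 1.008, 0.87, 0.56, 0.169, 0.104, 0.078, 0.028
R0 = Σ lx·mx = 2.817 → 2.82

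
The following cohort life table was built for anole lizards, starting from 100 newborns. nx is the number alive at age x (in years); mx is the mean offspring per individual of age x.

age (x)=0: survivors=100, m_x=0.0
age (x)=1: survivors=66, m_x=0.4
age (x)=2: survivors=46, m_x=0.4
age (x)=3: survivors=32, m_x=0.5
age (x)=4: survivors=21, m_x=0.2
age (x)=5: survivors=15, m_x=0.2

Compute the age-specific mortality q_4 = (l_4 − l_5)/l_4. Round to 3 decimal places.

0.286

lx = nx/n0 = nx/100: 1, 0.66, 0.46, 0.32, 0.21, 0.15
q_4 = (l_4 − l_5) / l_4 = (0.21 − 0.15) / 0.21
     = 0.06 / 0.21 = 0.285714… → 0.286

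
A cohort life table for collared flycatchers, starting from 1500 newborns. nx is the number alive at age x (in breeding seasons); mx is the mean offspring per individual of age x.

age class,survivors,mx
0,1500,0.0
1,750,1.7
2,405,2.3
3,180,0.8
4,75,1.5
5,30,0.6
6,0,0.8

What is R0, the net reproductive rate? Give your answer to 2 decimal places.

1.65

lx = nx/n0 = nx/1500: 1, 0.5, 0.27, 0.12, 0.05, 0.02, 0
lx·mx by age: 0, 0.85, 0.621, 0.096, 0.075, 0.012, 0
R0 = Σ lx·mx = 1.654 → 1.65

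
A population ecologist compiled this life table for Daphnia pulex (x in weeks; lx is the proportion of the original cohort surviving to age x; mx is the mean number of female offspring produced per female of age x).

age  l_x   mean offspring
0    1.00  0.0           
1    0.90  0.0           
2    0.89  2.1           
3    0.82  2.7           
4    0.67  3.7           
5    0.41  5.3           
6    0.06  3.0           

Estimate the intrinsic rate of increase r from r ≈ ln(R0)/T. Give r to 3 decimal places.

R0 = Σ lx·mx = 0 + 0 + 1.869 + 2.214 + 2.479 + 2.173 + 0.18 = 8.915
Σ x·lx·mx = 32.241; T = 32.241/8.915 = 3.61649…
r ≈ ln(R0)/T = ln(8.915)/3.61649… = 0.60493… → 0.605

0.605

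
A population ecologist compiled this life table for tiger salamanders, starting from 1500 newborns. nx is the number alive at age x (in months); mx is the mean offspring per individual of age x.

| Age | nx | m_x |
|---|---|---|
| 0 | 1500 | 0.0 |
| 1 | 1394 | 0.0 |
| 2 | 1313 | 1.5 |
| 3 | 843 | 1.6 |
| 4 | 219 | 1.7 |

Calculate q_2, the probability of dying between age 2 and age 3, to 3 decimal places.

lx = nx/n0 = nx/1500: 1, 0.92933…, 0.87533…, 0.562, 0.146
q_2 = (l_2 − l_3) / l_2 = (0.875333… − 0.562) / 0.875333…
     = 0.313333… / 0.875333… = 0.357959… → 0.358

0.358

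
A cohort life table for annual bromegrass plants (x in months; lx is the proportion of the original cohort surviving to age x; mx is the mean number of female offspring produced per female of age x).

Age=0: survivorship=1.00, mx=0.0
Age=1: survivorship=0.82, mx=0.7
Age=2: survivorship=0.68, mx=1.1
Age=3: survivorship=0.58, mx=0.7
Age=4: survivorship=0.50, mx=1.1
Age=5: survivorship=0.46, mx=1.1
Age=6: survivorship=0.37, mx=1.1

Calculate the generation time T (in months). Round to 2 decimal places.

lx·mx: 0, 0.574, 0.748, 0.406, 0.55, 0.506, 0.407 → R0 = 3.191
x·lx·mx: 0, 0.574, 1.496, 1.218, 2.2, 2.53, 2.442 → Σ = 10.46
T = 10.46 / 3.191 = 3.277969… → 3.28

3.28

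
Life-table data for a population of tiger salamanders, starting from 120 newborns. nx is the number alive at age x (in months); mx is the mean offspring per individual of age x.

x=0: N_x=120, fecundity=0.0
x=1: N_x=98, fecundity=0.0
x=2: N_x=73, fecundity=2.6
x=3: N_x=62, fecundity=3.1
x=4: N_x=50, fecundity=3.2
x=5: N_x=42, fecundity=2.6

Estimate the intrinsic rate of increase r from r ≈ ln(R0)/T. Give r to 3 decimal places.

lx = nx/n0 = nx/120: 1, 0.81667…, 0.60833…, 0.51667…, 0.41667…, 0.35
R0 = Σ lx·mx = 0 + 0 + 1.58167… + 1.60167… + 1.33333… + 0.91 = 5.426667…
Σ x·lx·mx = 17.851667…; T = 17.851667…/5.426667… = 3.28962…
r ≈ ln(R0)/T = ln(5.426667…)/3.28962… = 0.51414… → 0.514

0.514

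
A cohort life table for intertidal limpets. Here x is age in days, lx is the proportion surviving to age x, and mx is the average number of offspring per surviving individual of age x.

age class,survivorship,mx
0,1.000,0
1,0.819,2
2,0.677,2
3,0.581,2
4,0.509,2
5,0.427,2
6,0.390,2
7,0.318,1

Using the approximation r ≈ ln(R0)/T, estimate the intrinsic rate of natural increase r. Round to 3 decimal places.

0.606

R0 = Σ lx·mx = 0 + 1.638 + 1.354 + 1.162 + 1.018 + 0.854 + 0.78 + 0.318 = 7.124
Σ x·lx·mx = 23.08; T = 23.08/7.124 = 3.23975…
r ≈ ln(R0)/T = ln(7.124)/3.23975… = 0.60606… → 0.606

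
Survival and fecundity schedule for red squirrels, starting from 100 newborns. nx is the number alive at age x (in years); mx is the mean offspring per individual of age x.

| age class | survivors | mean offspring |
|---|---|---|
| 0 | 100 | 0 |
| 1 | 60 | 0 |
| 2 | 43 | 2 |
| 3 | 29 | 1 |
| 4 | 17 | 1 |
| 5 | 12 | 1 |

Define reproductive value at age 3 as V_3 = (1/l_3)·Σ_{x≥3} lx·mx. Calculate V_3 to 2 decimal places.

lx = nx/n0 = nx/100: 1, 0.6, 0.43, 0.29, 0.17, 0.12
lx·mx for x ≥ 3: 0.29, 0.17, 0.12 → sum = 0.58
V_3 = 0.58 / l_3 = 0.58 / 0.29 = 2 → 2.00

2.00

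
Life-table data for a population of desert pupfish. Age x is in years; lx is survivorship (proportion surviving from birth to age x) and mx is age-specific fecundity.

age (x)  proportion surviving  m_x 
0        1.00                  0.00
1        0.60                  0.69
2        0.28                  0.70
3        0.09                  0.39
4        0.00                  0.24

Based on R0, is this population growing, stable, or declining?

declining

R0 = Σ lx·mx = 0 + 0.414 + 0.196 + 0.0351 + 0 = 0.6451
R0 < 1, so the population is declining.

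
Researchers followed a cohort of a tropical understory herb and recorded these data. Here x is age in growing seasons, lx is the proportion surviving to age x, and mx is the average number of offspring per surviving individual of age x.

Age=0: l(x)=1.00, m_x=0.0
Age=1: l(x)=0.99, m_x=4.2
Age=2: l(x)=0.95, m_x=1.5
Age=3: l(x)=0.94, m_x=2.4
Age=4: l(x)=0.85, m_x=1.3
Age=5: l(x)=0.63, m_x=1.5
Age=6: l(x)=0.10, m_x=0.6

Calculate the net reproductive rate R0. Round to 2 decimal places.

lx·mx by age: 0, 4.158, 1.425, 2.256, 1.105, 0.945, 0.06
R0 = Σ lx·mx = 9.949 → 9.95

9.95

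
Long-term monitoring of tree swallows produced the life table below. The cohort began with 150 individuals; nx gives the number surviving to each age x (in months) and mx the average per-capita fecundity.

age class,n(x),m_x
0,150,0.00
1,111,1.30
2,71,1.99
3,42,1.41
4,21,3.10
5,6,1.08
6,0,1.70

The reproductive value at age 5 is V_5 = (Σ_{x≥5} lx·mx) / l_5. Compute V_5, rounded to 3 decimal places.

1.080

lx = nx/n0 = nx/150: 1, 0.74, 0.47333…, 0.28, 0.14, 0.04, 0
lx·mx for x ≥ 5: 0.0432, 0 → sum = 0.0432
V_5 = 0.0432 / l_5 = 0.0432 / 0.04 = 1.08 → 1.080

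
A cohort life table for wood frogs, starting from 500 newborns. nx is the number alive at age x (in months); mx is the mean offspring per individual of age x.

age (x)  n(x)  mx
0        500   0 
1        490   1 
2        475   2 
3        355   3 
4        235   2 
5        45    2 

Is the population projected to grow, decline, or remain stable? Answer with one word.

growing

lx = nx/n0 = nx/500: 1, 0.98, 0.95, 0.71, 0.47, 0.09
R0 = Σ lx·mx = 0 + 0.98 + 1.9 + 2.13 + 0.94 + 0.18 = 6.13
R0 > 1, so the population is growing.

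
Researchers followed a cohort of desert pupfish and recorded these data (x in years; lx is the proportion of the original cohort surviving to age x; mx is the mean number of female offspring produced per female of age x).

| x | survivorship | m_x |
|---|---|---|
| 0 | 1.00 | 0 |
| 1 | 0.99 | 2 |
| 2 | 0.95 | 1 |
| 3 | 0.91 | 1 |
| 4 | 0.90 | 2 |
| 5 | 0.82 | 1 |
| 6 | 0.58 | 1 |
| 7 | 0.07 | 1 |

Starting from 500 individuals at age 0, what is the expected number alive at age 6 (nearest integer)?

Expected survivors = N0 · l_6 = 500 × 0.58 = 290 → 290

290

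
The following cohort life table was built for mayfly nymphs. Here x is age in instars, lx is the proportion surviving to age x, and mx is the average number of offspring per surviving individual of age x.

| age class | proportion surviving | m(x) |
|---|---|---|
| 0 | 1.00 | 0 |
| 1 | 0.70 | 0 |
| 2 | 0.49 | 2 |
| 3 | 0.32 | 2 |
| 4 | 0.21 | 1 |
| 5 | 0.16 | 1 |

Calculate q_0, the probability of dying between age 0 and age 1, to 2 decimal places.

q_0 = (l_0 − l_1) / l_0 = (1 − 0.7) / 1
     = 0.3 / 1 = 0.3 → 0.30

0.30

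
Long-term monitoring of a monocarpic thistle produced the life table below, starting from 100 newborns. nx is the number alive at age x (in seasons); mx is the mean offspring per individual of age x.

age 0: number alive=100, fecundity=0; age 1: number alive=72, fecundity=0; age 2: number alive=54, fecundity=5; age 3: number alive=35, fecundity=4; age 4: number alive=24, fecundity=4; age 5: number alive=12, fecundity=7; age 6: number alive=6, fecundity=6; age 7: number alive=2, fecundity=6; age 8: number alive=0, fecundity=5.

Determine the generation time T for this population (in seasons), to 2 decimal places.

3.24

lx = nx/n0 = nx/100: 1, 0.72, 0.54, 0.35, 0.24, 0.12, 0.06, 0.02, 0
lx·mx: 0, 0, 2.7, 1.4, 0.96, 0.84, 0.36, 0.12, 0 → R0 = 6.38
x·lx·mx: 0, 0, 5.4, 4.2, 3.84, 4.2, 2.16, 0.84, 0 → Σ = 20.64
T = 20.64 / 6.38 = 3.23511… → 3.24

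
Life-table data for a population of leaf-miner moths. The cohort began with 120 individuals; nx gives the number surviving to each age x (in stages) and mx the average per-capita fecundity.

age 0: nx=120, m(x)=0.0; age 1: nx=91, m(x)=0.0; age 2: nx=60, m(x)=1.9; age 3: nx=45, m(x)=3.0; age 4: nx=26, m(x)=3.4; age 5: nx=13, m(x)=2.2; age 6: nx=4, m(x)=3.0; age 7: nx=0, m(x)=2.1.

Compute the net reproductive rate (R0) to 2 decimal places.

3.15

lx = nx/n0 = nx/120: 1, 0.75833…, 0.5, 0.375, 0.21667…, 0.10833…, 0.03333…, 0
lx·mx by age: 0, 0, 0.95, 1.125, 0.736667…, 0.238333…, 0.1…, 0
R0 = Σ lx·mx = 3.15… → 3.15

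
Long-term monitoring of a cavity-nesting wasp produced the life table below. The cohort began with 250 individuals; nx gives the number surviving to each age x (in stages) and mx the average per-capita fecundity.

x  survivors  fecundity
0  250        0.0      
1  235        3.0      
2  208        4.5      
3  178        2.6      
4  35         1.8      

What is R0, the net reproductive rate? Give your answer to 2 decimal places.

lx = nx/n0 = nx/250: 1, 0.94, 0.832, 0.712, 0.14
lx·mx by age: 0, 2.82, 3.744, 1.8512, 0.252
R0 = Σ lx·mx = 8.6672 → 8.67

8.67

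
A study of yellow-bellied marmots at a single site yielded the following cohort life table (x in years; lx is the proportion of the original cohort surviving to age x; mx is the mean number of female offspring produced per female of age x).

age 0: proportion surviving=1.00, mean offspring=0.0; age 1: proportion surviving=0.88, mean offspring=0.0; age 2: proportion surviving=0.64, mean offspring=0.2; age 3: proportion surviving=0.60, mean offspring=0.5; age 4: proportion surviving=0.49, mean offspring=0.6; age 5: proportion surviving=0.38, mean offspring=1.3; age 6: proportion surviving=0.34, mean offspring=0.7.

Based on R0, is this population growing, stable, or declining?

growing

R0 = Σ lx·mx = 0 + 0 + 0.128 + 0.3 + 0.294 + 0.494 + 0.238 = 1.454
R0 > 1, so the population is growing.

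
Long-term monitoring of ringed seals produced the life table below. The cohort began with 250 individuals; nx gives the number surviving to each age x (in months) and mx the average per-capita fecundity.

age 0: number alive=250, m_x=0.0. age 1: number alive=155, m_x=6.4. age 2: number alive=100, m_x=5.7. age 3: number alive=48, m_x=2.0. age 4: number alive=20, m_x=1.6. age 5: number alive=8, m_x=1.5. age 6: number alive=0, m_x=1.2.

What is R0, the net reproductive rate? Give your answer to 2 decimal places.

lx = nx/n0 = nx/250: 1, 0.62, 0.4, 0.192, 0.08, 0.032, 0
lx·mx by age: 0, 3.968, 2.28, 0.384, 0.128, 0.048, 0
R0 = Σ lx·mx = 6.808 → 6.81

6.81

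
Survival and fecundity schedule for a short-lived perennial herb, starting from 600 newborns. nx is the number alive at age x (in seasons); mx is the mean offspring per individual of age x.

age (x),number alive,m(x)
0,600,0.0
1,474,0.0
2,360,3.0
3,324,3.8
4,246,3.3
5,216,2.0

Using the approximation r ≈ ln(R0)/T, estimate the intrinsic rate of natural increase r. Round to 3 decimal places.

0.562

lx = nx/n0 = nx/600: 1, 0.79, 0.6, 0.54, 0.41, 0.36
R0 = Σ lx·mx = 0 + 0 + 1.8 + 2.052 + 1.353 + 0.72 = 5.925
Σ x·lx·mx = 18.768; T = 18.768/5.925 = 3.16759…
r ≈ ln(R0)/T = ln(5.925)/3.16759… = 0.56168… → 0.562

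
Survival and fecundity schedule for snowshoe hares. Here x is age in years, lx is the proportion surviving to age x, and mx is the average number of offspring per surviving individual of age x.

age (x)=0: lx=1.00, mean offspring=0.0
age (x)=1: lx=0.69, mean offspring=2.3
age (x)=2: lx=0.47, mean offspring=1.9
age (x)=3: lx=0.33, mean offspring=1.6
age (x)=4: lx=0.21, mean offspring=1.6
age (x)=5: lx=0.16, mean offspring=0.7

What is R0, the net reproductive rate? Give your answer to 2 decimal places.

lx·mx by age: 0, 1.587, 0.893, 0.528, 0.336, 0.112
R0 = Σ lx·mx = 3.456 → 3.46

3.46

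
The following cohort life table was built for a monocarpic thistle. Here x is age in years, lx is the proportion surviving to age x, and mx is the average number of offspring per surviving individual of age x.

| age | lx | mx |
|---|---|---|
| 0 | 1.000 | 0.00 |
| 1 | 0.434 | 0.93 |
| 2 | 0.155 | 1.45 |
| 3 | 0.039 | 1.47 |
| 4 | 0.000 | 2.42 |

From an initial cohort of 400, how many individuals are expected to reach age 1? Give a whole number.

Expected survivors = N0 · l_1 = 400 × 0.434 = 173.6 → 174

174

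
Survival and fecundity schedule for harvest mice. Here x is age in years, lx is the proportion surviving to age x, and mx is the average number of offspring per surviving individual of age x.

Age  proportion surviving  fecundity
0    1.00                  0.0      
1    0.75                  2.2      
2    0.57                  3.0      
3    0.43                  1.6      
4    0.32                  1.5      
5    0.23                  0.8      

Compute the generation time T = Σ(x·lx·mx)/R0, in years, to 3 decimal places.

2.117

lx·mx: 0, 1.65, 1.71, 0.688, 0.48, 0.184 → R0 = 4.712
x·lx·mx: 0, 1.65, 3.42, 2.064, 1.92, 0.92 → Σ = 9.974
T = 9.974 / 4.712 = 2.116723… → 2.117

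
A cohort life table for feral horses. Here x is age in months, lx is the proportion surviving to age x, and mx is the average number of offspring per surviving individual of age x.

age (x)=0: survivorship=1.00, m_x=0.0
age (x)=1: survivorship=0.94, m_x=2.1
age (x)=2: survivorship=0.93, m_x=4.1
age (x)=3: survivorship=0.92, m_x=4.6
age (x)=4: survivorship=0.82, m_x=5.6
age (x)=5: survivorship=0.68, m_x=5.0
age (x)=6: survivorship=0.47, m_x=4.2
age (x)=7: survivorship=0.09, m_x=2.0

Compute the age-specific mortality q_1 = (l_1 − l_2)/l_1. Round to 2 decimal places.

q_1 = (l_1 − l_2) / l_1 = (0.94 − 0.93) / 0.94
     = 0.01 / 0.94 = 0.010638… → 0.01

0.01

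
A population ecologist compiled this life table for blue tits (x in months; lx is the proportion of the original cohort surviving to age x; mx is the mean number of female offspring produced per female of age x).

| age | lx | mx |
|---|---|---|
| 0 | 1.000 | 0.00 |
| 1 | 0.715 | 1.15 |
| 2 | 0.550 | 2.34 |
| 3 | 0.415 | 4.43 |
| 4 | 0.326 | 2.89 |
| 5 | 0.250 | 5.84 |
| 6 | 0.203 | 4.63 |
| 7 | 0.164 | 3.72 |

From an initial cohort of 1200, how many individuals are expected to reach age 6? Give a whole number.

244

Expected survivors = N0 · l_6 = 1200 × 0.203 = 243.6 → 244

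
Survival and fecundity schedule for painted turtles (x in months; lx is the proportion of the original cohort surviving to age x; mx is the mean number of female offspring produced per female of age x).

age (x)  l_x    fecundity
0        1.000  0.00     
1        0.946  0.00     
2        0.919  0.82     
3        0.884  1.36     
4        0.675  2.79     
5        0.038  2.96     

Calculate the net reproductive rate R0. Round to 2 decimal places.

3.95

lx·mx by age: 0, 0, 0.75358, 1.20224, 1.88325, 0.11248
R0 = Σ lx·mx = 3.95155 → 3.95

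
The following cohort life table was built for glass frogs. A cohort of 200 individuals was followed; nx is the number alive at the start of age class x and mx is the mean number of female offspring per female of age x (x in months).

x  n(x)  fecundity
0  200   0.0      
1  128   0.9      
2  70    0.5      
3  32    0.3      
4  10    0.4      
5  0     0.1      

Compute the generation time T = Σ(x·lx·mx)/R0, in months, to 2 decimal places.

lx = nx/n0 = nx/200: 1, 0.64, 0.35, 0.16, 0.05, 0
lx·mx: 0, 0.576, 0.175, 0.048, 0.02, 0 → R0 = 0.819
x·lx·mx: 0, 0.576, 0.35, 0.144, 0.08, 0 → Σ = 1.15
T = 1.15 / 0.819 = 1.404151… → 1.40

1.40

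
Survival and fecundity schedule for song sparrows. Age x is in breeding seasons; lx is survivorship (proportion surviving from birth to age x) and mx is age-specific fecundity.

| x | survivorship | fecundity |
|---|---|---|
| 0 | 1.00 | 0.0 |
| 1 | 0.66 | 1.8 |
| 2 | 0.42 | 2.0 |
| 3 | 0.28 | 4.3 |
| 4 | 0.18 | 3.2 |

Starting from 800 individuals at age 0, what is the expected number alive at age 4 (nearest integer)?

Expected survivors = N0 · l_4 = 800 × 0.18 = 144 → 144

144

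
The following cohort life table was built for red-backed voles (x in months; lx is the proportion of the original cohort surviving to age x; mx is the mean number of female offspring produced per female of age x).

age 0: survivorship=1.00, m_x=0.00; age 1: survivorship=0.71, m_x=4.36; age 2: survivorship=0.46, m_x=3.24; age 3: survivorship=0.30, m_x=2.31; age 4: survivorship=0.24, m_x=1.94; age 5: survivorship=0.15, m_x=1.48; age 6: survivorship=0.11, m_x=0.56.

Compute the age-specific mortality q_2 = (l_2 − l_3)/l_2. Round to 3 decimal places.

q_2 = (l_2 − l_3) / l_2 = (0.46 − 0.3) / 0.46
     = 0.16 / 0.46 = 0.347826… → 0.348

0.348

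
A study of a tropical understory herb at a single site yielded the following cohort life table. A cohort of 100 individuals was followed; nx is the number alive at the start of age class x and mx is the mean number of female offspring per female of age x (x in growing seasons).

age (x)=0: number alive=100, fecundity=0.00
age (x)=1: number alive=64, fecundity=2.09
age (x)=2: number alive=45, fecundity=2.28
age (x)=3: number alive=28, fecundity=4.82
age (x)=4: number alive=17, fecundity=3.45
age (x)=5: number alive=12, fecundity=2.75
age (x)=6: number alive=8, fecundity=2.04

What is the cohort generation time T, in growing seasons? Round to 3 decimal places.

2.590

lx = nx/n0 = nx/100: 1, 0.64, 0.45, 0.28, 0.17, 0.12, 0.08
lx·mx: 0, 1.3376, 1.026, 1.3496, 0.5865, 0.33, 0.1632 → R0 = 4.7929
x·lx·mx: 0, 1.3376, 2.052, 4.0488, 2.346, 1.65, 0.9792 → Σ = 12.4136
T = 12.4136 / 4.7929 = 2.589998… → 2.590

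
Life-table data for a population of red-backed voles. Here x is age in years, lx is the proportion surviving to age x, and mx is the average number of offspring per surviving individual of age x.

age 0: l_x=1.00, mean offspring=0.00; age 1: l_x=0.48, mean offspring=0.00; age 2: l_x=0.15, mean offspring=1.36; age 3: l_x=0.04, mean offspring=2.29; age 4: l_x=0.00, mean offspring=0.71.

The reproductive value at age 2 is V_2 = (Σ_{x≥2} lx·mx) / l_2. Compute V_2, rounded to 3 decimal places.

lx·mx for x ≥ 2: 0.204, 0.0916, 0 → sum = 0.2956
V_2 = 0.2956 / l_2 = 0.2956 / 0.15 = 1.970667… → 1.971

1.971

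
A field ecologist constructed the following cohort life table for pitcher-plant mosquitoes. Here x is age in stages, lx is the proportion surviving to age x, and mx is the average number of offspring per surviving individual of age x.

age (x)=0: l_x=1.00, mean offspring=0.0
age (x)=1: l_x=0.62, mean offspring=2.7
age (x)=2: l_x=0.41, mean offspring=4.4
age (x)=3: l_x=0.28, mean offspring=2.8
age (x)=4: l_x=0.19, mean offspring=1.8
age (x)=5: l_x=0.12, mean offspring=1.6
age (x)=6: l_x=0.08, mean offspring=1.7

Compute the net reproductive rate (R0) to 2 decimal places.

lx·mx by age: 0, 1.674, 1.804, 0.784, 0.342, 0.192, 0.136
R0 = Σ lx·mx = 4.932 → 4.93

4.93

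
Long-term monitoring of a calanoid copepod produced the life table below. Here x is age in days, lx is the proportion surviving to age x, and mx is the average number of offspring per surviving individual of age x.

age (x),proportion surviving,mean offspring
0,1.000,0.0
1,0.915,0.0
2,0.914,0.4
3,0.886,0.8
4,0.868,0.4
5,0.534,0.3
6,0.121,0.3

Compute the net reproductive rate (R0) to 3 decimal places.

lx·mx by age: 0, 0, 0.3656, 0.7088, 0.3472, 0.1602, 0.0363
R0 = Σ lx·mx = 1.6181 → 1.618

1.618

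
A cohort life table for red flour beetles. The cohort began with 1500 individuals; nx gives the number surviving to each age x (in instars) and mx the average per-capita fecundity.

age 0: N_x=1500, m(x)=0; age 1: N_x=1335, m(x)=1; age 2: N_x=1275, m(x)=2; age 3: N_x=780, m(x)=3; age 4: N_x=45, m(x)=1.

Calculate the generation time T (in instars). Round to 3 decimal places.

lx = nx/n0 = nx/1500: 1, 0.89, 0.85, 0.52, 0.03
lx·mx: 0, 0.89, 1.7, 1.56, 0.03 → R0 = 4.18
x·lx·mx: 0, 0.89, 3.4, 4.68, 0.12 → Σ = 9.09
T = 9.09 / 4.18 = 2.174641… → 2.175

2.175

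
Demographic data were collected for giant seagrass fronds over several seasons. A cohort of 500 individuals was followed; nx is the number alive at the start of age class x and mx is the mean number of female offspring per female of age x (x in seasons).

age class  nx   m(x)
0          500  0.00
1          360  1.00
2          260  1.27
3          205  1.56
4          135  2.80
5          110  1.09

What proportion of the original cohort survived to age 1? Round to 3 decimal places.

0.720

l_1 = n_1/n_0 = 360/500 = 0.72 → 0.720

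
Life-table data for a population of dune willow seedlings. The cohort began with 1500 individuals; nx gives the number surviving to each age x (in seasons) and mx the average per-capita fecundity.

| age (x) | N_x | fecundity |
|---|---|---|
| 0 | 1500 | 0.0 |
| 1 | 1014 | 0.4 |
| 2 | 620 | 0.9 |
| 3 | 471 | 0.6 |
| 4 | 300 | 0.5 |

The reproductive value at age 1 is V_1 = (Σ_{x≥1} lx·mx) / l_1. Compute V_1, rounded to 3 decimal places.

lx = nx/n0 = nx/1500: 1, 0.676, 0.41333…, 0.314, 0.2
lx·mx for x ≥ 1: 0.2704, 0.372…, 0.1884, 0.1 → sum = 0.9308…
V_1 = 0.9308… / l_1 = 0.9308… / 0.676 = 1.376923… → 1.377

1.377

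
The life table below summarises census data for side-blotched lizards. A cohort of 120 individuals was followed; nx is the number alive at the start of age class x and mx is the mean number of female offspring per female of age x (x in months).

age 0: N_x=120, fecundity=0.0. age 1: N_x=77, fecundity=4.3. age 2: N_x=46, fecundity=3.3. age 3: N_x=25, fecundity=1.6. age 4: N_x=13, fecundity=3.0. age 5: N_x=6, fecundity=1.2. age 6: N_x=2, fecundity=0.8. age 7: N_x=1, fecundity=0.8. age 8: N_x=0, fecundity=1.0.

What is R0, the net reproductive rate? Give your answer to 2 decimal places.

4.76

lx = nx/n0 = nx/120: 1, 0.64167…, 0.38333…, 0.20833…, 0.10833…, 0.05, 0.01667…, 0.00833…, 0
lx·mx by age: 0, 2.759167…, 1.265…, 0.333333…, 0.325…, 0.06, 0.013333…, 0.006667…, 0
R0 = Σ lx·mx = 4.7625… → 4.76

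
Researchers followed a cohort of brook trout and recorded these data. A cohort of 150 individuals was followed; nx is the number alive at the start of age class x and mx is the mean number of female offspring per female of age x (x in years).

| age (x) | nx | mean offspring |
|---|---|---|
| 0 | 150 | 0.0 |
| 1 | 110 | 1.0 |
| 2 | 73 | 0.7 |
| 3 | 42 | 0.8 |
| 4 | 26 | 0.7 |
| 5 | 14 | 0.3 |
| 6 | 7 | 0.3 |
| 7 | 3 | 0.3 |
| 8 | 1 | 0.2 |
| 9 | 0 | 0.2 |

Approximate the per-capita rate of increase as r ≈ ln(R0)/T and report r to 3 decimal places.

lx = nx/n0 = nx/150: 1, 0.73333…, 0.48667…, 0.28, 0.17333…, 0.09333…, 0.04667…, 0.02, 0.00667…, 0
R0 = Σ lx·mx = 0 + 0.73333… + 0.34067… + 0.224 + 0.12133… + 0.028… + 0.014… + 0.006 + 0.00133… + 0 = 1.468667…
Σ x·lx·mx = 2.848667…; T = 2.848667…/1.468667… = 1.93963…
r ≈ ln(R0)/T = ln(1.468667…)/1.93963… = 0.19816… → 0.198

0.198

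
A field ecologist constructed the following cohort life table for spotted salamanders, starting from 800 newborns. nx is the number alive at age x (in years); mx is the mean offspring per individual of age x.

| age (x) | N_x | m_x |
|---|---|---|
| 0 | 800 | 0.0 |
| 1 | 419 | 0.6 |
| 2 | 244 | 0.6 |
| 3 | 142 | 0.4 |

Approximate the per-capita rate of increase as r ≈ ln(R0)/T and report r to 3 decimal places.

-0.360

lx = nx/n0 = nx/800: 1, 0.52375, 0.305, 0.1775
R0 = Σ lx·mx = 0 + 0.31425… + 0.183 + 0.071 = 0.56825
Σ x·lx·mx = 0.89325; T = 0.89325/0.56825 = 1.57193…
r ≈ ln(R0)/T = ln(0.56825)/1.57193… = -0.35955… → -0.360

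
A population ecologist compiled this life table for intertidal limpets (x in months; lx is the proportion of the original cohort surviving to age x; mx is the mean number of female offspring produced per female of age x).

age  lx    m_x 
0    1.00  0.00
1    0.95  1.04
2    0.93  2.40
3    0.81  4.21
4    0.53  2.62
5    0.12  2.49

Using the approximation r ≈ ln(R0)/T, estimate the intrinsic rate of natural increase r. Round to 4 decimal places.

R0 = Σ lx·mx = 0 + 0.988 + 2.232 + 3.4101 + 1.3886 + 0.2988 = 8.3175
Σ x·lx·mx = 22.7307; T = 22.7307/8.3175 = 2.73288…
r ≈ ln(R0)/T = ln(8.3175)/2.73288… = 0.77514… → 0.7751

0.7751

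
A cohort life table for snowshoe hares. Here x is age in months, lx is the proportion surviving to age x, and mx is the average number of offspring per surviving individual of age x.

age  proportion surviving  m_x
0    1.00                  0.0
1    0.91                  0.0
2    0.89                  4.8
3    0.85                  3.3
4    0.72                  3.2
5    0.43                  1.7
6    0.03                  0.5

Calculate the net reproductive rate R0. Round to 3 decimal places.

lx·mx by age: 0, 0, 4.272, 2.805, 2.304, 0.731, 0.015
R0 = Σ lx·mx = 10.127 → 10.127

10.127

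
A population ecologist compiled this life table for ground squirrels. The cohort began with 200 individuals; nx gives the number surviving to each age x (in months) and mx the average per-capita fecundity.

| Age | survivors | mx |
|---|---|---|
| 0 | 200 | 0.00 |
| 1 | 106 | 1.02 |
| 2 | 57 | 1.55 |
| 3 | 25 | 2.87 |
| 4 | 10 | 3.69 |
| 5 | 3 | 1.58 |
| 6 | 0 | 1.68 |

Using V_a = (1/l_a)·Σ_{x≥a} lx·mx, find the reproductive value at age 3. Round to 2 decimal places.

lx = nx/n0 = nx/200: 1, 0.53, 0.285, 0.125, 0.05, 0.015, 0
lx·mx for x ≥ 3: 0.35875, 0.1845, 0.0237, 0 → sum = 0.56695
V_3 = 0.56695 / l_3 = 0.56695 / 0.125 = 4.5356 → 4.54

4.54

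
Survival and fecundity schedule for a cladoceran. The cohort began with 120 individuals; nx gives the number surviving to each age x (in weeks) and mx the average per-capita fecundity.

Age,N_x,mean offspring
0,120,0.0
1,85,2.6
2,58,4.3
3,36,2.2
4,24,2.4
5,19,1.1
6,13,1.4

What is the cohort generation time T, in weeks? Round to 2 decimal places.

lx = nx/n0 = nx/120: 1, 0.70833…, 0.48333…, 0.3, 0.2, 0.15833…, 0.10833…
lx·mx: 0, 1.841667…, 2.078333…, 0.66, 0.48, 0.174167…, 0.151667… → R0 = 5.385833…
x·lx·mx: 0, 1.841667…, 4.156667…, 1.98, 1.92, 0.870833…, 0.91… → Σ = 11.679167…
T = 11.679167… / 5.385833… = 2.168498… → 2.17

2.17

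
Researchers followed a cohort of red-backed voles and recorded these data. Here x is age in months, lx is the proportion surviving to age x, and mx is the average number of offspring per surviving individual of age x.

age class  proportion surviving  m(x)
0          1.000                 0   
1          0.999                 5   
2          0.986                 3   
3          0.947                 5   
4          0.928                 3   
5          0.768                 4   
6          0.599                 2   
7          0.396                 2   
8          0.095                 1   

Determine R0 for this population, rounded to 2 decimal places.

20.63

lx·mx by age: 0, 4.995, 2.958, 4.735, 2.784, 3.072, 1.198, 0.792, 0.095
R0 = Σ lx·mx = 20.629 → 20.63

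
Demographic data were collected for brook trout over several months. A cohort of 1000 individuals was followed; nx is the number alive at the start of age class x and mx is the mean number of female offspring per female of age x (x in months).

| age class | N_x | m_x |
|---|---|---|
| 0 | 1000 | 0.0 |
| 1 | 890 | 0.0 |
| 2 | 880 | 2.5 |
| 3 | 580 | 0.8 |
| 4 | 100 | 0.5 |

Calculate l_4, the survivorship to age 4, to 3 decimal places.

0.100

l_4 = n_4/n_0 = 100/1000 = 0.1 → 0.100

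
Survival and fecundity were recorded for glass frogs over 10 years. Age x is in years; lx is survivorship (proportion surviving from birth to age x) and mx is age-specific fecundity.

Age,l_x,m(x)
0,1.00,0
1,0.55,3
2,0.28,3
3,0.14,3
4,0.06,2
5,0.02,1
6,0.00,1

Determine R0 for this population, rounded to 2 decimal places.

lx·mx by age: 0, 1.65, 0.84, 0.42, 0.12, 0.02, 0
R0 = Σ lx·mx = 3.05 → 3.05

3.05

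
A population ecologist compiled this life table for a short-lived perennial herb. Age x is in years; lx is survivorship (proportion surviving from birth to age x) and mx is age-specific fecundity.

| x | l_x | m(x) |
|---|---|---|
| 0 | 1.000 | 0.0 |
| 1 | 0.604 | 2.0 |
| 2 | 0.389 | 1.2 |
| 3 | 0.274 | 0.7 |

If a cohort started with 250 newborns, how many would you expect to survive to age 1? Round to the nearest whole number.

151

Expected survivors = N0 · l_1 = 250 × 0.604 = 151 → 151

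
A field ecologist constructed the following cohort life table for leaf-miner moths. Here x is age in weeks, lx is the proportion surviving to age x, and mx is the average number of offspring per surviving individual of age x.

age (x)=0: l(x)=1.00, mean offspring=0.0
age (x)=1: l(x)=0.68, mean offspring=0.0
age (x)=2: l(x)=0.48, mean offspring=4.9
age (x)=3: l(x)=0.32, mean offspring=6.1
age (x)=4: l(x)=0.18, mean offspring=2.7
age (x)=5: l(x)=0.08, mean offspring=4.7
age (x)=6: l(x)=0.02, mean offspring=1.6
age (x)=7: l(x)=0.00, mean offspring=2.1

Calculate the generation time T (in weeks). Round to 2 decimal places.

2.80

lx·mx: 0, 0, 2.352, 1.952, 0.486, 0.376, 0.032, 0 → R0 = 5.198
x·lx·mx: 0, 0, 4.704, 5.856, 1.944, 1.88, 0.192, 0 → Σ = 14.576
T = 14.576 / 5.198 = 2.804155… → 2.80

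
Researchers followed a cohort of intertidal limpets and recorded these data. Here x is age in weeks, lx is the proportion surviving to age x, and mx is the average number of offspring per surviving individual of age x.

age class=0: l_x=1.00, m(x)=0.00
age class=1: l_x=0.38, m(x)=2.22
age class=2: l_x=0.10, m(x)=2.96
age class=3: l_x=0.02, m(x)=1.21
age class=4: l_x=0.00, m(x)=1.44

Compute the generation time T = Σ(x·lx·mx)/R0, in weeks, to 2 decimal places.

lx·mx: 0, 0.8436, 0.296, 0.0242, 0 → R0 = 1.1638
x·lx·mx: 0, 0.8436, 0.592, 0.0726, 0 → Σ = 1.5082
T = 1.5082 / 1.1638 = 1.295927… → 1.30

1.30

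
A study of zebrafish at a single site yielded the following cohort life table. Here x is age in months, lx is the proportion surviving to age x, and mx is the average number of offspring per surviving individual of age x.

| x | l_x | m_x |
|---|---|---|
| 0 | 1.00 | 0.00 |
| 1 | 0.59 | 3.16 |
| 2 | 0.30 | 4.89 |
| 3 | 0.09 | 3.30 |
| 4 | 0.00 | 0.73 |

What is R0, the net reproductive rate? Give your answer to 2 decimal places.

lx·mx by age: 0, 1.8644, 1.467, 0.297, 0
R0 = Σ lx·mx = 3.6284 → 3.63

3.63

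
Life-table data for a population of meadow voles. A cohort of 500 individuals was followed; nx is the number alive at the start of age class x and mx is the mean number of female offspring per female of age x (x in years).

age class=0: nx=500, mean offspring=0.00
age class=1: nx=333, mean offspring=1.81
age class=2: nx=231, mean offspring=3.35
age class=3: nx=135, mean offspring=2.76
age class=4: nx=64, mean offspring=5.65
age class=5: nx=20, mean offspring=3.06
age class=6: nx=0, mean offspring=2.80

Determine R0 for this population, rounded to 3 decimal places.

4.344

lx = nx/n0 = nx/500: 1, 0.666, 0.462, 0.27, 0.128, 0.04, 0
lx·mx by age: 0, 1.20546, 1.5477, 0.7452, 0.7232, 0.1224, 0
R0 = Σ lx·mx = 4.34396 → 4.344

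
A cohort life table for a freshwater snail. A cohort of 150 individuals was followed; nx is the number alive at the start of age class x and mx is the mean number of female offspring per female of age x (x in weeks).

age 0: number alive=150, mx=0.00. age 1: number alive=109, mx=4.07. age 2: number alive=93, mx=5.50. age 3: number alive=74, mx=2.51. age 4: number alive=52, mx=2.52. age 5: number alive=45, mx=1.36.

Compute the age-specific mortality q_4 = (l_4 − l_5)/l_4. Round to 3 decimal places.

lx = nx/n0 = nx/150: 1, 0.72667…, 0.62, 0.49333…, 0.34667…, 0.3
q_4 = (l_4 − l_5) / l_4 = (0.346667… − 0.3) / 0.346667…
     = 0.046667… / 0.346667… = 0.134615… → 0.135

0.135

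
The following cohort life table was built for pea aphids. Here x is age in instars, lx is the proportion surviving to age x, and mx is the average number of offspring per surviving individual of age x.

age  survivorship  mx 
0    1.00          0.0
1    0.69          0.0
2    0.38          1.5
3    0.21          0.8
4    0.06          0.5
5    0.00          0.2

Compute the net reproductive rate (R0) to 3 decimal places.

lx·mx by age: 0, 0, 0.57, 0.168, 0.03, 0
R0 = Σ lx·mx = 0.768 → 0.768

0.768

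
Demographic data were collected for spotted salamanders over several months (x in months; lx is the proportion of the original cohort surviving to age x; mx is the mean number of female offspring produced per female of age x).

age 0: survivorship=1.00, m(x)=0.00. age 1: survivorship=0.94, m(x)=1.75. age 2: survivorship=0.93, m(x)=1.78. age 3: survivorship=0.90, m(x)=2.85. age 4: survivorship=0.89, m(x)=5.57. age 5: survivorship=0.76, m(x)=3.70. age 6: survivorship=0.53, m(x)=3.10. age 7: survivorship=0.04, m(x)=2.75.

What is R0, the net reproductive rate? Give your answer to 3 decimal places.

lx·mx by age: 0, 1.645, 1.6554, 2.565, 4.9573, 2.812, 1.643, 0.11
R0 = Σ lx·mx = 15.3877 → 15.388

15.388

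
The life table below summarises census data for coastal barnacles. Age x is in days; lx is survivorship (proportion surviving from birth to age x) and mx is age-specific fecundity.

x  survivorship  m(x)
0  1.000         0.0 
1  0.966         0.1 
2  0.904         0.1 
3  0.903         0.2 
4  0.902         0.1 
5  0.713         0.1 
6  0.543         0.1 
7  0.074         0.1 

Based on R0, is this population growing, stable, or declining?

R0 = Σ lx·mx = 0 + 0.0966 + 0.0904 + 0.1806 + 0.0902 + 0.0713 + 0.0543 + 0.0074 = 0.5908
R0 < 1, so the population is declining.

declining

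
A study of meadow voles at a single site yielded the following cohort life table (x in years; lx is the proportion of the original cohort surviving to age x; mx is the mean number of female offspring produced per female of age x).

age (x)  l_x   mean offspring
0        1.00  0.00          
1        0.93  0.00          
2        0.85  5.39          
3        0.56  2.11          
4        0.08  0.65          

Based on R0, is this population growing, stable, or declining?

R0 = Σ lx·mx = 0 + 0 + 4.5815 + 1.1816 + 0.052 = 5.8151
R0 > 1, so the population is growing.

growing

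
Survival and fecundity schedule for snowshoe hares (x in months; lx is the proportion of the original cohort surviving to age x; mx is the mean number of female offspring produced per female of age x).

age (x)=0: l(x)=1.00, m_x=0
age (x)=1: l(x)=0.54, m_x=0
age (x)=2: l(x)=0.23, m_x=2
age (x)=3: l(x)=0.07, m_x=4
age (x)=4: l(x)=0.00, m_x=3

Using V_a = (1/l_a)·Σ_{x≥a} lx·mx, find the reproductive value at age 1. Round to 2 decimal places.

lx·mx for x ≥ 1: 0, 0.46, 0.28, 0 → sum = 0.74
V_1 = 0.74 / l_1 = 0.74 / 0.54 = 1.37037… → 1.37

1.37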